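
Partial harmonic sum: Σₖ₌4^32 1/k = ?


Σₖ₌4^32 1/k = 1/4 + 1/5 + 1/6 + ... + 1/32
= 321321278651039/144403552893600
≈ 2.2252

Sum = 321321278651039/144403552893600 ≈ 2.2252


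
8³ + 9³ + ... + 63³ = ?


Σₖ₌8^63 k³ = [63·64/2]² − [7·8/2]²
= 4064256 − 784 = 4063472

Σk³ = 4063472


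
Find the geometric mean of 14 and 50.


GM = √(14×50) = √700 = 26.4575

GM = 26.4575


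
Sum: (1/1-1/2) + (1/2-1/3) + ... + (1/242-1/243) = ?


Telescoping: adjacent terms cancel.
= 1/1 - 1/243
= 1 - 1/243 = 242/243

Sum = 242/243


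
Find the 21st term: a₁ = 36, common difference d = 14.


aₙ = a₁ + (n-1)d
= 36 + (21-1)×14
= 36 + 280
= 316

a_21 = 316


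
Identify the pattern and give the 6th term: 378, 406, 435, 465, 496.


Pattern: triangular numbers: n(n+1)/2
Terms: 378, 406, 435, 465, 496
Next term = 528

Next term = 528


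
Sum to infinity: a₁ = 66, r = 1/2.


S∞ = a₁/(1-r) = 66/(1 - 1/2)
= 66/(1/2)
= 132

S∞ = 132


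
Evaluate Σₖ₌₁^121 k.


n(n+1)/2 = 121×122/2 = 14762/2 = 7381

Σk = 7381


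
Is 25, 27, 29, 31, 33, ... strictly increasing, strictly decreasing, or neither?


Differences: 2, 2, 2, 2
All differences > 0 → strictly INCREASING

Monotonically increasing


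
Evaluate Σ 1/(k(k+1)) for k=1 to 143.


1/(k(k+1)) = 1/k - 1/(k+1) (partial fractions)
Telescoping: Σ = 1 - 1/144 = 143/144

Sum = 143/144


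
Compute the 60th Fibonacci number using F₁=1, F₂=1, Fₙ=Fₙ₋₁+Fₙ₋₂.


Fibonacci sequence: 1, 1, 2, 3, 5, 8, 13, 21, 34, 55, 89, ...
F(60) = 1548008755920

F(60) = 1548008755920


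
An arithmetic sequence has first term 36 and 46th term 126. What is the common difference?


d = (aₙ - a₁)/(n-1)
= (126 - 36)/(46-1)
= 90/45 = 2

d = 2


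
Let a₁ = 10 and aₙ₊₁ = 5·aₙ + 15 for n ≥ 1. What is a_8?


Computing step by step:
a_1 = 10
a_2 = 65
a_3 = 340
a_4 = 1715
a_5 = 8590
a_6 = 42965
a_7 = 214840
a_8 = 1074215


a_8 = 1074215


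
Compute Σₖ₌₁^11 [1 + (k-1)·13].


aₙ = 1 + (11-1)×13 = 131
Sₙ = n(a₁+aₙ)/2 = 11×(1+131)/2
= 11×132/2 = 726

S_11 = 726


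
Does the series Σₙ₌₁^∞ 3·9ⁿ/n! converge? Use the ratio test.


aₙ = 3·9^n/n!
a_{n+1}/aₙ = 9^(n+1)/(n+1)! × n!/9^n  (constant 3 cancels)
= 9/(n+1)
L = lim(n→∞) 9/(n+1) = 0
L < 1 → series CONVERGES

Converges (ratio test: L = 0 < 1)


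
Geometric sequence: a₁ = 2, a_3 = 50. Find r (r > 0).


r^(n-1) = aₙ/a₁
r^2 = 50/2 = 25
r = 25^(1/2)
= ±5; taking r > 0 gives r = 5

r = 5


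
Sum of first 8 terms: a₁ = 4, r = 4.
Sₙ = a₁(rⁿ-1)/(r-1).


Sₙ = 4×(4^8 - 1)/(4 - 1)
= 4×(65536 - 1)/3
= 4×65535/3
= 87380

S_8 = 87380


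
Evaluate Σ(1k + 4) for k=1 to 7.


Σ(1k+4) = 1·Σk + 4·n
= 1·28 + 4·7
= 28 + 28 = 56

Σ = 56


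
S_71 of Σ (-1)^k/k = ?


S = -1 + 1/2 - 1/3 + 1/4 - 1/5 + 1/6 - 1/7 + 1/8 ± ...
= -0.7001
(Full series converges to -ln(2) ≈ -0.6931)

S_71 = -0.7001


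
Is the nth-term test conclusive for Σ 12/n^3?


lim(n→∞) 12/n^3 = 0
lim aₙ = 0 → nth-term test is INCONCLUSIVE
(Need other tests; this is actually a convergent p-series with p=3 > 1)

Inconclusive (lim aₙ = 0; need another test)


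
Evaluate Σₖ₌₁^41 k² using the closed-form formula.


n = 41
n(n+1)(2n+1)/6 = 41×42×83/6
= 142926/6 = 23821

Σk² = 23821


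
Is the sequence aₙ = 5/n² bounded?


a₁ = 5, a₂ = 5/4, a₃ = 5/9, ...
0 < aₙ ≤ 5 for all n ≥ 1
The sequence IS bounded

Bounded (0 < aₙ ≤ 5)


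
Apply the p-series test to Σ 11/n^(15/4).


p-series test: Σ c/n^p converges if p > 1, diverges if p ≤ 1 (constant c > 0 doesn't affect convergence).
p = 15/4
15/4 > 1 → CONVERGES

Converges (p = 15/4 > 1)


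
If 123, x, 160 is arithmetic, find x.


AM = (123 + 160)/2 = 283/2 = 141.5

AM = 141.5


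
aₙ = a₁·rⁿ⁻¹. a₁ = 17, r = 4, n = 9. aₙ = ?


aₙ = a₁·r^(n-1)
= 17×4^8
= 17×65536
= 1114112

a_9 = 1114112


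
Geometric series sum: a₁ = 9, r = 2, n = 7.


Sₙ = 9×(2^7 - 1)/(2 - 1)
= 9×(128 - 1)/1
= 9×127/1
= 1143

S_7 = 1143


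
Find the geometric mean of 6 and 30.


GM = √(6×30) = √180 = 13.4164

GM = 13.4164


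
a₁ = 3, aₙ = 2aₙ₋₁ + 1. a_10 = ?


Computing step by step:
a_1 = 3
a_2 = 7
a_3 = 15
a_4 = 31
a_5 = 63
a_6 = 127
a_7 = 255
a_8 = 511
a_9 = 1023
a_10 = 2047


a_10 = 2047


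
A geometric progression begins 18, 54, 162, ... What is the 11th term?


aₙ = a₁·r^(n-1)
= 18×3^10
= 18×59049
= 1062882

a_11 = 1062882


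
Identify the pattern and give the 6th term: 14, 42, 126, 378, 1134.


Pattern: geometric (r=3)
Terms: 14, 42, 126, 378, 1134
Next term = 3402

Next term = 3402


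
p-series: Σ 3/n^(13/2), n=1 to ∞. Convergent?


p-series test: Σ c/n^p converges if p > 1, diverges if p ≤ 1 (constant c > 0 doesn't affect convergence).
p = 13/2
13/2 > 1 → CONVERGES

Converges (p = 13/2 > 1)


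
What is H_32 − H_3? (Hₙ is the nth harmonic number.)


Σₖ₌4^32 1/k = 1/4 + 1/5 + 1/6 + ... + 1/32
= 321321278651039/144403552893600
≈ 2.2252

Sum = 321321278651039/144403552893600 ≈ 2.2252


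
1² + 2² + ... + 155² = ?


n = 155
n(n+1)(2n+1)/6 = 155×156×311/6
= 7519980/6 = 1253330

Σk² = 1253330


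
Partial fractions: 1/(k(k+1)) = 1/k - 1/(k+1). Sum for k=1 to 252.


1/(k(k+1)) = 1/k - 1/(k+1) (partial fractions)
Telescoping: Σ = 1 - 1/253 = 252/253

Sum = 252/253


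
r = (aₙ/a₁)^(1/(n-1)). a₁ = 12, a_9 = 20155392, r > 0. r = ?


r^(n-1) = aₙ/a₁
r^8 = 20155392/12 = 1679616
r = 1679616^(1/8)
= ±6; taking r > 0 gives r = 6

r = 6


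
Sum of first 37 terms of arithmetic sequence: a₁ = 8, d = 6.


aₙ = 8 + (37-1)×6 = 224
Sₙ = n(a₁+aₙ)/2 = 37×(8+224)/2
= 37×232/2 = 4292

S_37 = 4292


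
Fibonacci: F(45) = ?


Fibonacci sequence: 1, 1, 2, 3, 5, 8, 13, 21, 34, 55, 89, ...
F(45) = 1134903170

F(45) = 1134903170


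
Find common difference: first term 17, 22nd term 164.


d = (aₙ - a₁)/(n-1)
= (164 - 17)/(22-1)
= 147/21 = 7

d = 7


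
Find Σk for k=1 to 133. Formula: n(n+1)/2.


n(n+1)/2 = 133×134/2 = 17822/2 = 8911

Σk = 8911


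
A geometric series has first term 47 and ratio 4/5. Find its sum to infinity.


S∞ = a₁/(1-r) = 47/(1 - 4/5)
= 47/(1/5)
= 235

S∞ = 235


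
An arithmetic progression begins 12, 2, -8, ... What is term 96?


aₙ = a₁ + (n-1)d
= 12 + (96-1)×-10
= 12 - 950
= -938

a_96 = -938


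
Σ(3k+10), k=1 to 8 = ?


Σ(3k+10) = 3·Σk + 10·n
= 3·36 + 10·8
= 108 + 80 = 188

Σ = 188


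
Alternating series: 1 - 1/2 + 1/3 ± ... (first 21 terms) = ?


S = 1 - 1/2 + 1/3 - 1/4 + 1/5 - 1/6 + 1/7 - 1/8 ± ...
= 0.7164
(Full series converges to +ln(2) ≈ +0.6931)

S_21 = 0.7164


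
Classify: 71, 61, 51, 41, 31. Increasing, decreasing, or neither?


Differences: -10, -10, -10, -10
All differences < 0 → strictly DECREASING

Monotonically decreasing


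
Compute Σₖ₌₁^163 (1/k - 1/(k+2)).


Telescoping with gap 2: two head and two tail terms survive.
= (1 + 1/2) - (1/164 + 1/165)
= 3/2 - 1/164 - 1/165 = 40261/27060

Sum = 40261/27060


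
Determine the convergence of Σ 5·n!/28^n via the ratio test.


aₙ = 5·n!/28^n
a_{n+1}/aₙ = (n+1)!/28^(n+1) × 28^n/n!  (constant 5 cancels)
= (n+1)/28
L = lim(n→∞) (n+1)/28 = ∞
L > 1 → series DIVERGES

Diverges (ratio test: L = ∞ > 1)


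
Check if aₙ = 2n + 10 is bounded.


aₙ = 2n + 10 → as n→∞, aₙ→∞
No finite upper bound exists
The sequence is UNBOUNDED

Unbounded (aₙ → ∞ as n → ∞)


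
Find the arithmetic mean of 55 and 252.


AM = (55 + 252)/2 = 307/2 = 153.5

AM = 153.5


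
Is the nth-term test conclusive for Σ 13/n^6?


lim(n→∞) 13/n^6 = 0
lim aₙ = 0 → nth-term test is INCONCLUSIVE
(Need other tests; this is actually a convergent p-series with p=6 > 1)

Inconclusive (lim aₙ = 0; need another test)


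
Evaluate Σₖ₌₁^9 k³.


n(n+1)/2 = 9×10/2 = 45
Σk³ = 45² = 2025

Σk³ = 2025


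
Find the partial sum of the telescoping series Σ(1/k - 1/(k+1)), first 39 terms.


Telescoping: adjacent terms cancel.
= 1/1 - 1/40
= 1 - 1/40 = 39/40

Sum = 39/40


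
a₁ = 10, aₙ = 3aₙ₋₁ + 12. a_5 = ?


Computing step by step:
a_1 = 10
a_2 = 42
a_3 = 138
a_4 = 426
a_5 = 1290


a_5 = 1290


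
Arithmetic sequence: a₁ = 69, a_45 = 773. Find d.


d = (aₙ - a₁)/(n-1)
= (773 - 69)/(45-1)
= 704/44 = 16

d = 16


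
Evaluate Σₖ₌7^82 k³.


Σₖ₌7^82 k³ = [82·83/2]² − [6·7/2]²
= 11580409 − 441 = 11579968

Σk³ = 11579968


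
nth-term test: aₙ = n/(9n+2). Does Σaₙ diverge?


lim(n→∞) n/(9n+2) = 1/9 = 1/9  (divide numerator and denominator by n)
lim aₙ = 1/9 ≠ 0 → series DIVERGES

Diverges (lim aₙ = 1/9 ≠ 0)


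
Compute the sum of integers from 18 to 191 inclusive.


Σₖ₌18^191 k = Σₖ₌₁^191 k − Σₖ₌₁^17 k
= 191·192/2 − 17·18/2
= 18336 − 153 = 18183

Σk = 18183


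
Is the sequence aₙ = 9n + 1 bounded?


aₙ = 9n + 1 → as n→∞, aₙ→∞
No finite upper bound exists
The sequence is UNBOUNDED

Unbounded (aₙ → ∞ as n → ∞)


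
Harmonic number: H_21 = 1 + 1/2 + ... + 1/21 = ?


H_21 = 1/1 + 1/2 + 1/3 + ... + 1/21
= 18858053/5173168
≈ 3.6454

H_21 = 18858053/5173168 ≈ 3.6454


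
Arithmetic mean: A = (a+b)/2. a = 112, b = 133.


AM = (112 + 133)/2 = 245/2 = 122.5

AM = 122.5


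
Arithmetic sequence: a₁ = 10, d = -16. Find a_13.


aₙ = a₁ + (n-1)d
= 10 + (13-1)×-16
= 10 - 192
= -182

a_13 = -182


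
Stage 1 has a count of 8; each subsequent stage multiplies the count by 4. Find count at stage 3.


aₙ = a₁·r^(n-1)
= 8×4^2
= 8×16
= 128

a_3 = 128


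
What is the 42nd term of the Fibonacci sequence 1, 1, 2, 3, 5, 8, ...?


Fibonacci sequence: 1, 1, 2, 3, 5, 8, 13, 21, 34, 55, 89, ...
F(42) = 267914296

F(42) = 267914296


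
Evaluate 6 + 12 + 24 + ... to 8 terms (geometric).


Sₙ = 6×(2^8 - 1)/(2 - 1)
= 6×(256 - 1)/1
= 6×255/1
= 1530

S_8 = 1530


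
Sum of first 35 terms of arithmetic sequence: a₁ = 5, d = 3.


aₙ = 5 + (35-1)×3 = 107
Sₙ = n(a₁+aₙ)/2 = 35×(5+107)/2
= 35×112/2 = 1960

S_35 = 1960


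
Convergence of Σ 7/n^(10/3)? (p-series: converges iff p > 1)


p-series test: Σ c/n^p converges if p > 1, diverges if p ≤ 1 (constant c > 0 doesn't affect convergence).
p = 10/3
10/3 > 1 → CONVERGES

Converges (p = 10/3 > 1)


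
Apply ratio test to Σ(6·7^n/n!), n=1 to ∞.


aₙ = 6·7^n/n!
a_{n+1}/aₙ = 7^(n+1)/(n+1)! × n!/7^n  (constant 6 cancels)
= 7/(n+1)
L = lim(n→∞) 7/(n+1) = 0
L < 1 → series CONVERGES

Converges (ratio test: L = 0 < 1)


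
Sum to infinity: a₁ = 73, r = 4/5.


S∞ = a₁/(1-r) = 73/(1 - 4/5)
= 73/(1/5)
= 365

S∞ = 365


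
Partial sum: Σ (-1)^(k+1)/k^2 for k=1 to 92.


S = 1 - 1/4 + 1/9 - 1/16 + 1/25 - 1/36 + 1/49 - 1/64 ± ...
= 0.8224
(Full series converges to +π²/12 ≈ +0.8225)

S_92 = 0.8224


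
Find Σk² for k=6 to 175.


Σₖ₌6^175 k² = Σₖ₌₁^175 k² − Σₖ₌₁^5 k²
= 175·176·351/6 − 5·6·11/6
= 1801800 − 55 = 1801745

Σk² = 1801745


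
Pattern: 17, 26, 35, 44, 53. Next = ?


Pattern: arithmetic (d=9)
Terms: 17, 26, 35, 44, 53
Next term = 62

Next term = 62


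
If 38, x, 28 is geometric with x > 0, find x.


GM = √(38×28) = √1064 = 32.619

GM = 32.619


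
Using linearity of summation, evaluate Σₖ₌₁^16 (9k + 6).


Σ(9k+6) = 9·Σk + 6·n
= 9·136 + 6·16
= 1224 + 96 = 1320

Σ = 1320


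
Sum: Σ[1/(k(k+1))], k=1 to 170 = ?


1/(k(k+1)) = 1/k - 1/(k+1) (partial fractions)
Telescoping: Σ = 1 - 1/171 = 170/171

Sum = 170/171


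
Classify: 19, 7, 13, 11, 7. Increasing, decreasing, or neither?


Differences: -12, 6, -2, -4
Difference at position 2 is +6 (> 0) but position 1 is -12 (< 0) — sequence both rises and falls
→ NOT monotonic

Not monotonic


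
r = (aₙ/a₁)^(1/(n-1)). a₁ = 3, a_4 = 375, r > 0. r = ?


r^(n-1) = aₙ/a₁
r^3 = 375/3 = 125
r = 125^(1/3)
= 5

r = 5


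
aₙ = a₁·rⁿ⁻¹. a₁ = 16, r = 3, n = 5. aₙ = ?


aₙ = a₁·r^(n-1)
= 16×3^4
= 16×81
= 1296

a_5 = 1296


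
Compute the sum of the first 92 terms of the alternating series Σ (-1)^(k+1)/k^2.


S = 1 - 1/4 + 1/9 - 1/16 + 1/25 - 1/36 + 1/49 - 1/64 ± ...
= 0.8224
(Full series converges to +π²/12 ≈ +0.8225)

S_92 = 0.8224


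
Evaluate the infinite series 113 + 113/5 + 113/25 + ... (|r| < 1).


S∞ = a₁/(1-r) = 113/(1 - 1/5)
= 113/(4/5)
= 565/4

S∞ = 565/4


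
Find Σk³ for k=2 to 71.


Σₖ₌2^71 k³ = [71·72/2]² − [1·2/2]²
= 6533136 − 1 = 6533135

Σk³ = 6533135


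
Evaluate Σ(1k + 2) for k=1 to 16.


Σ(1k+2) = 1·Σk + 2·n
= 1·136 + 2·16
= 136 + 32 = 168

Σ = 168


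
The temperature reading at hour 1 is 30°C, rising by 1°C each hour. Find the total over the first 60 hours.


aₙ = 30 + (60-1)×1 = 89
Sₙ = n(a₁+aₙ)/2 = 60×(30+89)/2
= 60×119/2 = 3570

S_60 = 3570


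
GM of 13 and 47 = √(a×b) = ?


GM = √(13×47) = √611 = 24.7184

GM = 24.7184


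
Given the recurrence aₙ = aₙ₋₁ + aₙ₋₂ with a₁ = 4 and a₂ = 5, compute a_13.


Computing iteratively: 4, 5, 9, 14, 23, 37, 60, 97, 157, 254, 411, 665, ...
a_13 = 1076

a_13 = 1076


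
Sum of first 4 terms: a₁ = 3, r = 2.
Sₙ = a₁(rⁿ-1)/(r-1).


Sₙ = 3×(2^4 - 1)/(2 - 1)
= 3×(16 - 1)/1
= 3×15/1
= 45

S_4 = 45


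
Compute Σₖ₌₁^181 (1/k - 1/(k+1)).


Telescoping: adjacent terms cancel.
= 1/1 - 1/182
= 1 - 1/182 = 181/182

Sum = 181/182


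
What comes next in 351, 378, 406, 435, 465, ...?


Pattern: triangular numbers: n(n+1)/2
Terms: 351, 378, 406, 435, 465
Next term = 496

Next term = 496


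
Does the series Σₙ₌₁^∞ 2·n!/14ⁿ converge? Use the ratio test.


aₙ = 2·n!/14^n
a_{n+1}/aₙ = (n+1)!/14^(n+1) × 14^n/n!  (constant 2 cancels)
= (n+1)/14
L = lim(n→∞) (n+1)/14 = ∞
L > 1 → series DIVERGES

Diverges (ratio test: L = ∞ > 1)


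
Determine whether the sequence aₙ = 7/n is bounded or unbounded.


a₁ = 7, a₂ = 7/2, a₃ = 7/3, ...
0 < aₙ ≤ 7 for all n ≥ 1
Lower bound: 0, Upper bound: 7
The sequence IS bounded

Bounded (0 < aₙ ≤ 7)


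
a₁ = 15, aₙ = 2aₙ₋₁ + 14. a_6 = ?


Computing step by step:
a_1 = 15
a_2 = 44
a_3 = 102
a_4 = 218
a_5 = 450
a_6 = 914


a_6 = 914


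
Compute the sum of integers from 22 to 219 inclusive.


Σₖ₌22^219 k = Σₖ₌₁^219 k − Σₖ₌₁^21 k
= 219·220/2 − 21·22/2
= 24090 − 231 = 23859

Σk = 23859


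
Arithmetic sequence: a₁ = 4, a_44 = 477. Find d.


d = (aₙ - a₁)/(n-1)
= (477 - 4)/(44-1)
= 473/43 = 11

d = 11


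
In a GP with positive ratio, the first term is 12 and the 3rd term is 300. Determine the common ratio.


r^(n-1) = aₙ/a₁
r^2 = 300/12 = 25
r = 25^(1/2)
= ±5; taking r > 0 gives r = 5

r = 5


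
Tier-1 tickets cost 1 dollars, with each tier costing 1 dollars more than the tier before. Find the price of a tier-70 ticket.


aₙ = a₁ + (n-1)d
= 1 + (70-1)×1
= 1 + 69
= 70

a_70 = 70


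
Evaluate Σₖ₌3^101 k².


Σₖ₌3^101 k² = Σₖ₌₁^101 k² − Σₖ₌₁^2 k²
= 101·102·203/6 − 2·3·5/6
= 348551 − 5 = 348546

Σk² = 348546


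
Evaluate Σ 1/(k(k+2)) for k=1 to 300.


1/(k(k+2)) = (1/2)·(1/k - 1/(k+2)) (partial fractions)
Telescoping: Σ = (1/2)·(1 + 1/2 - 1/301 - 1/302) = 67875/90902

Sum = 67875/90902


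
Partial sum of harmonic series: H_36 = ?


H_36 = 1/1 + 1/2 + 1/3 + ... + 1/36
= 54801925434709/13127595717600
≈ 4.1746

H_36 = 54801925434709/13127595717600 ≈ 4.1746


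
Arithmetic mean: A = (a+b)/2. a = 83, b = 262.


AM = (83 + 262)/2 = 345/2 = 172.5

AM = 172.5


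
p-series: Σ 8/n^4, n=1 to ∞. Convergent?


p-series test: Σ c/n^p converges if p > 1, diverges if p ≤ 1 (constant c > 0 doesn't affect convergence).
p = 4
4 > 1 → CONVERGES

Converges (p = 4 > 1)


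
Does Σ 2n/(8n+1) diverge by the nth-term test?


lim(n→∞) 2n/(8n+1) = 2/8 = 1/4  (divide numerator and denominator by n)
lim aₙ = 1/4 ≠ 0 → series DIVERGES

Diverges (lim aₙ = 1/4 ≠ 0)


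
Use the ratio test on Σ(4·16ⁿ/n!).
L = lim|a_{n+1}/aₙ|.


aₙ = 4·16^n/n!
a_{n+1}/aₙ = 16^(n+1)/(n+1)! × n!/16^n  (constant 4 cancels)
= 16/(n+1)
L = lim(n→∞) 16/(n+1) = 0
L < 1 → series CONVERGES

Converges (ratio test: L = 0 < 1)


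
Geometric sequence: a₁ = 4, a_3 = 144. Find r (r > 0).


r^(n-1) = aₙ/a₁
r^2 = 144/4 = 36
r = 36^(1/2)
= ±6; taking r > 0 gives r = 6

r = 6


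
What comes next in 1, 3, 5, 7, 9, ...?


Pattern: arithmetic (d=2)
Terms: 1, 3, 5, 7, 9
Next term = 11

Next term = 11


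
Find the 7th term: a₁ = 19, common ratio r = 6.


aₙ = a₁·r^(n-1)
= 19×6^6
= 19×46656
= 886464

a_7 = 886464


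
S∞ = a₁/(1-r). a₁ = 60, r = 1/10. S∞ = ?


S∞ = a₁/(1-r) = 60/(1 - 1/10)
= 60/(9/10)
= 200/3

S∞ = 200/3


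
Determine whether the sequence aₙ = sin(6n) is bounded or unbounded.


For all n, -1 ≤ sin(6n) ≤ 1, so -1 ≤ sin(6n) ≤ 1
Lower bound: -1, Upper bound: 1
The sequence IS bounded

Bounded (-1 ≤ aₙ ≤ 1)


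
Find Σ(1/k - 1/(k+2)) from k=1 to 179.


Telescoping with gap 2: two head and two tail terms survive.
= (1 + 1/2) - (1/180 + 1/181)
= 3/2 - 1/180 - 1/181 = 48509/32580

Sum = 48509/32580


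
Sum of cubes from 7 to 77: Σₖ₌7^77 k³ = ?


Σₖ₌7^77 k³ = [77·78/2]² − [6·7/2]²
= 9018009 − 441 = 9017568

Σk³ = 9017568


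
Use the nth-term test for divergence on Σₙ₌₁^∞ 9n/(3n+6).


lim(n→∞) 9n/(3n+6) = 9/3 = 3  (divide numerator and denominator by n)
lim aₙ = 3 ≠ 0 → series DIVERGES

Diverges (lim aₙ = 3 ≠ 0)


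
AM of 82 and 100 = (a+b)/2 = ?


AM = (82 + 100)/2 = 182/2 = 91

AM = 91


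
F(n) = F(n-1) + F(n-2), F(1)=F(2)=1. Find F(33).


Fibonacci sequence: 1, 1, 2, 3, 5, 8, 13, 21, 34, 55, 89, ...
F(33) = 3524578

F(33) = 3524578


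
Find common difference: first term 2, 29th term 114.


d = (aₙ - a₁)/(n-1)
= (114 - 2)/(29-1)
= 112/28 = 4

d = 4


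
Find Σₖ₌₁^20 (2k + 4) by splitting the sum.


Σ(2k+4) = 2·Σk + 4·n
= 2·210 + 4·20
= 420 + 80 = 500

Σ = 500


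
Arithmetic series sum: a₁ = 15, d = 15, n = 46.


aₙ = 15 + (46-1)×15 = 690
Sₙ = n(a₁+aₙ)/2 = 46×(15+690)/2
= 46×705/2 = 16215

S_46 = 16215


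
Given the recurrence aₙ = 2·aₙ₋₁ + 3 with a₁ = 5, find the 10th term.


Computing step by step:
a_1 = 5
a_2 = 13
a_3 = 29
a_4 = 61
a_5 = 125
a_6 = 253
a_7 = 509
a_8 = 1021
a_9 = 2045
a_10 = 4093


a_10 = 4093


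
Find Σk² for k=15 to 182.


Σₖ₌15^182 k² = Σₖ₌₁^182 k² − Σₖ₌₁^14 k²
= 182·183·365/6 − 14·15·29/6
= 2026115 − 1015 = 2025100

Σk² = 2025100


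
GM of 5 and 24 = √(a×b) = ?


GM = √(5×24) = √120 = 10.9545

GM = 10.9545


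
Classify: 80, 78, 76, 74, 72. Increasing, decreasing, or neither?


Differences: -2, -2, -2, -2
All differences < 0 → strictly DECREASING

Monotonically decreasing


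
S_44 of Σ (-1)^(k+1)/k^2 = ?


S = 1 - 1/4 + 1/9 - 1/16 + 1/25 - 1/36 + 1/49 - 1/64 ± ...
= 0.8222
(Full series converges to +π²/12 ≈ +0.8225)

S_44 = 0.8222


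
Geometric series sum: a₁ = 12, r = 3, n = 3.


Sₙ = 12×(3^3 - 1)/(3 - 1)
= 12×(27 - 1)/2
= 12×26/2
= 156

S_3 = 156


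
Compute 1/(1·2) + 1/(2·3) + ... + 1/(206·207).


1/(k(k+1)) = 1/k - 1/(k+1) (partial fractions)
Telescoping: Σ = 1 - 1/207 = 206/207

Sum = 206/207


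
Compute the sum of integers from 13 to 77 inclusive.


Σₖ₌13^77 k = Σₖ₌₁^77 k − Σₖ₌₁^12 k
= 77·78/2 − 12·13/2
= 3003 − 78 = 2925

Σk = 2925


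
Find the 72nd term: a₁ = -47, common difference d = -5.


aₙ = a₁ + (n-1)d
= -47 + (72-1)×-5
= -47 - 355
= -402

a_72 = -402


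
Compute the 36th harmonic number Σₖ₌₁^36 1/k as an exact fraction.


H_36 = 1/1 + 1/2 + 1/3 + ... + 1/36
= 54801925434709/13127595717600
≈ 4.1746

H_36 = 54801925434709/13127595717600 ≈ 4.1746


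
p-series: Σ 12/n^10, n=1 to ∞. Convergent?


p-series test: Σ c/n^p converges if p > 1, diverges if p ≤ 1 (constant c > 0 doesn't affect convergence).
p = 10
10 > 1 → CONVERGES

Converges (p = 10 > 1)


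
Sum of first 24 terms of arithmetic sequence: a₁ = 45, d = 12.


aₙ = 45 + (24-1)×12 = 321
Sₙ = n(a₁+aₙ)/2 = 24×(45+321)/2
= 24×366/2 = 4392

S_24 = 4392


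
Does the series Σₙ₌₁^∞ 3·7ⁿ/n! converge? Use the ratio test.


aₙ = 3·7^n/n!
a_{n+1}/aₙ = 7^(n+1)/(n+1)! × n!/7^n  (constant 3 cancels)
= 7/(n+1)
L = lim(n→∞) 7/(n+1) = 0
L < 1 → series CONVERGES

Converges (ratio test: L = 0 < 1)


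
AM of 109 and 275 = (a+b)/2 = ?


AM = (109 + 275)/2 = 384/2 = 192

AM = 192


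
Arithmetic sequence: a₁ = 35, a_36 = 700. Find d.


d = (aₙ - a₁)/(n-1)
= (700 - 35)/(36-1)
= 665/35 = 19

d = 19


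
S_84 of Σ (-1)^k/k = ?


S = -1 + 1/2 - 1/3 + 1/4 - 1/5 + 1/6 - 1/7 + 1/8 ± ...
= -0.6872
(Full series converges to -ln(2) ≈ -0.6931)

S_84 = -0.6872


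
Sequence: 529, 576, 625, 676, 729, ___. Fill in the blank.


Pattern: perfect squares: n²
Terms: 529, 576, 625, 676, 729
Next term = 784

Next term = 784


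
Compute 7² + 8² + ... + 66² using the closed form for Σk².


Σₖ₌7^66 k² = Σₖ₌₁^66 k² − Σₖ₌₁^6 k²
= 66·67·133/6 − 6·7·13/6
= 98021 − 91 = 97930

Σk² = 97930


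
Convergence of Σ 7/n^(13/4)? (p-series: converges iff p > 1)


p-series test: Σ c/n^p converges if p > 1, diverges if p ≤ 1 (constant c > 0 doesn't affect convergence).
p = 13/4
13/4 > 1 → CONVERGES

Converges (p = 13/4 > 1)


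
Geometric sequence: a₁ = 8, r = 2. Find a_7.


aₙ = a₁·r^(n-1)
= 8×2^6
= 8×64
= 512

a_7 = 512


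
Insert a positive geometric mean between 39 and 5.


GM = √(39×5) = √195 = 13.9642

GM = 13.9642


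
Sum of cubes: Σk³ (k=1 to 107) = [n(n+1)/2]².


n(n+1)/2 = 107×108/2 = 5778
Σk³ = 5778² = 33385284

Σk³ = 33385284


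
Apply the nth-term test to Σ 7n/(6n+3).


lim(n→∞) 7n/(6n+3) = 7/6 = 7/6  (divide numerator and denominator by n)
lim aₙ = 7/6 ≠ 0 → series DIVERGES

Diverges (lim aₙ = 7/6 ≠ 0)


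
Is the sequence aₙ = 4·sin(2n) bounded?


For all n, -1 ≤ sin(2n) ≤ 1, so -4 ≤ 4·sin(2n) ≤ 4
Lower bound: -4, Upper bound: 4
The sequence IS bounded

Bounded (-4 ≤ aₙ ≤ 4)


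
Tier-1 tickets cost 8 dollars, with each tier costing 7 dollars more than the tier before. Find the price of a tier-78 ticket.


aₙ = a₁ + (n-1)d
= 8 + (78-1)×7
= 8 + 539
= 547

a_78 = 547


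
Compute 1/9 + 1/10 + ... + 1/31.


Σₖ₌9^31 1/k = 1/9 + 1/10 + 1/11 + ... + 1/31
= 94540143454447/72201776446800
≈ 1.3094

Sum = 94540143454447/72201776446800 ≈ 1.3094


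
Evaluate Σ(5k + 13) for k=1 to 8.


Σ(5k+13) = 5·Σk + 13·n
= 5·36 + 13·8
= 180 + 104 = 284

Σ = 284


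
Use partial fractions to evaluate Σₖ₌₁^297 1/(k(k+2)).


1/(k(k+2)) = (1/2)·(1/k - 1/(k+2)) (partial fractions)
Telescoping: Σ = (1/2)·(1 + 1/2 - 1/298 - 1/299) = 33264/44551

Sum = 33264/44551


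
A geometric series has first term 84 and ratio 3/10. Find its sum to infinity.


S∞ = a₁/(1-r) = 84/(1 - 3/10)
= 84/(7/10)
= 120

S∞ = 120


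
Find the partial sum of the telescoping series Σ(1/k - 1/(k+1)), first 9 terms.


Telescoping: adjacent terms cancel.
= 1/1 - 1/10
= 1 - 1/10 = 9/10

Sum = 9/10


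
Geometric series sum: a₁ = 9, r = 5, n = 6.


Sₙ = 9×(5^6 - 1)/(5 - 1)
= 9×(15625 - 1)/4
= 9×15624/4
= 35154

S_6 = 35154


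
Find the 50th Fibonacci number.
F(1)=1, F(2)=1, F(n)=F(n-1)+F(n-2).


Fibonacci sequence: 1, 1, 2, 3, 5, 8, 13, 21, 34, 55, 89, ...
F(50) = 12586269025

F(50) = 12586269025


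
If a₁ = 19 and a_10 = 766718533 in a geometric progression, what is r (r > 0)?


r^(n-1) = aₙ/a₁
r^9 = 766718533/19 = 40353607
r = 40353607^(1/9)
= 7

r = 7


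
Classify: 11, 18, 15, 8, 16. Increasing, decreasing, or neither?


Differences: 7, -3, -7, 8
Difference at position 1 is +7 (> 0) but position 2 is -3 (< 0) — sequence both rises and falls
→ NOT monotonic

Not monotonic


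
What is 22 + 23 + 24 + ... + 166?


Σₖ₌22^166 k = Σₖ₌₁^166 k − Σₖ₌₁^21 k
= 166·167/2 − 21·22/2
= 13861 − 231 = 13630

Σk = 13630


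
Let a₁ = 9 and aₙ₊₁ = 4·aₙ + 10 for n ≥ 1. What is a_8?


Computing step by step:
a_1 = 9
a_2 = 46
a_3 = 194
a_4 = 786
a_5 = 3154
a_6 = 12626
a_7 = 50514
a_8 = 202066


a_8 = 202066


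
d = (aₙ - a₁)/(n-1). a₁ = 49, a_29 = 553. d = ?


d = (aₙ - a₁)/(n-1)
= (553 - 49)/(29-1)
= 504/28 = 18

d = 18


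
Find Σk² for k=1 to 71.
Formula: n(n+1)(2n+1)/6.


n = 71
n(n+1)(2n+1)/6 = 71×72×143/6
= 731016/6 = 121836

Σk² = 121836


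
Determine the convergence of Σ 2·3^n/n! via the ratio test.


aₙ = 2·3^n/n!
a_{n+1}/aₙ = 3^(n+1)/(n+1)! × n!/3^n  (constant 2 cancels)
= 3/(n+1)
L = lim(n→∞) 3/(n+1) = 0
L < 1 → series CONVERGES

Converges (ratio test: L = 0 < 1)


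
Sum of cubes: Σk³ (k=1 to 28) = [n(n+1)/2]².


n(n+1)/2 = 28×29/2 = 406
Σk³ = 406² = 164836

Σk³ = 164836


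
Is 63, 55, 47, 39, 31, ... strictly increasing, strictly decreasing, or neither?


Differences: -8, -8, -8, -8
All differences < 0 → strictly DECREASING

Monotonically decreasing


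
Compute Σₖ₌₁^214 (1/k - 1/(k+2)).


Telescoping with gap 2: two head and two tail terms survive.
= (1 + 1/2) - (1/215 + 1/216)
= 3/2 - 1/215 - 1/216 = 69229/46440

Sum = 69229/46440


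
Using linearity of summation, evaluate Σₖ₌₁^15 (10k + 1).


Σ(10k+1) = 10·Σk + 1·n
= 10·120 + 1·15
= 1200 + 15 = 1215

Σ = 1215


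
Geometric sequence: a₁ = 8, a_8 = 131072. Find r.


r^(n-1) = aₙ/a₁
r^7 = 131072/8 = 16384
r = 16384^(1/7)
= 4

r = 4


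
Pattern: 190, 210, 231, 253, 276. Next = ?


Pattern: triangular numbers: n(n+1)/2
Terms: 190, 210, 231, 253, 276
Next term = 300

Next term = 300


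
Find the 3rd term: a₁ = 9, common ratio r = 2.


aₙ = a₁·r^(n-1)
= 9×2^2
= 9×4
= 36

a_3 = 36


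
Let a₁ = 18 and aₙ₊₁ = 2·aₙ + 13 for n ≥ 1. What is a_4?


Computing step by step:
a_1 = 18
a_2 = 49
a_3 = 111
a_4 = 235


a_4 = 235


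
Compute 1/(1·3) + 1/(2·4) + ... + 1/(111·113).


1/(k(k+2)) = (1/2)·(1/k - 1/(k+2)) (partial fractions)
Telescoping: Σ = (1/2)·(1 + 1/2 - 1/112 - 1/113) = 18759/25312

Sum = 18759/25312


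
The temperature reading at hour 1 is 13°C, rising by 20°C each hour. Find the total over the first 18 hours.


aₙ = 13 + (18-1)×20 = 353
Sₙ = n(a₁+aₙ)/2 = 18×(13+353)/2
= 18×366/2 = 3294

S_18 = 3294


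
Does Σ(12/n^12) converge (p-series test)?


p-series test: Σ c/n^p converges if p > 1, diverges if p ≤ 1 (constant c > 0 doesn't affect convergence).
p = 12
12 > 1 → CONVERGES

Converges (p = 12 > 1)


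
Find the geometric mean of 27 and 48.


GM = √(27×48) = √1296 = 36

GM = 36


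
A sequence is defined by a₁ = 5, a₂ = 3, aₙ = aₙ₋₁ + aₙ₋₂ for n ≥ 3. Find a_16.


Computing iteratively: 5, 3, 8, 11, 19, 30, 49, 79, 128, 207, 335, 542, ...
a_16 = 3715

a_16 = 3715


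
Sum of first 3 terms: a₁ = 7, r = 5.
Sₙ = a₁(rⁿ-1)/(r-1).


Sₙ = 7×(5^3 - 1)/(5 - 1)
= 7×(125 - 1)/4
= 7×124/4
= 217

S_3 = 217


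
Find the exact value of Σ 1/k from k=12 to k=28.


Σₖ₌12^28 1/k = 1/12 + 1/13 + 1/14 + ... + 1/28
= 72867871493/80313433200
≈ 0.9073

Sum = 72867871493/80313433200 ≈ 0.9073


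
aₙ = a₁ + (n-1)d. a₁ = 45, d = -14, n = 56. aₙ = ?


aₙ = a₁ + (n-1)d
= 45 + (56-1)×-14
= 45 - 770
= -725

a_56 = -725


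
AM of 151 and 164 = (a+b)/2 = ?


AM = (151 + 164)/2 = 315/2 = 157.5

AM = 157.5


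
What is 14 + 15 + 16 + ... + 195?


Σₖ₌14^195 k = Σₖ₌₁^195 k − Σₖ₌₁^13 k
= 195·196/2 − 13·14/2
= 19110 − 91 = 19019

Σk = 19019


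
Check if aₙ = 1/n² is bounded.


a₁ = 1, a₂ = 1/4, a₃ = 1/9, ...
0 < aₙ ≤ 1 for all n ≥ 1
The sequence IS bounded

Bounded (0 < aₙ ≤ 1)


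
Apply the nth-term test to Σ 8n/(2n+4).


lim(n→∞) 8n/(2n+4) = 8/2 = 4  (divide numerator and denominator by n)
lim aₙ = 4 ≠ 0 → series DIVERGES

Diverges (lim aₙ = 4 ≠ 0)


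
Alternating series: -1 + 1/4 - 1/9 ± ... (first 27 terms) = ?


S = -1 + 1/4 - 1/9 + 1/16 - 1/25 + 1/36 - 1/49 + 1/64 ± ...
= -0.8231
(Full series converges to -π²/12 ≈ -0.8225)

S_27 = -0.8231


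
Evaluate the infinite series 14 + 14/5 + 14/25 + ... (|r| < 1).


S∞ = a₁/(1-r) = 14/(1 - 1/5)
= 14/(4/5)
= 35/2

S∞ = 35/2


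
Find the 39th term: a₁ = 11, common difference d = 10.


aₙ = a₁ + (n-1)d
= 11 + (39-1)×10
= 11 + 380
= 391

a_39 = 391


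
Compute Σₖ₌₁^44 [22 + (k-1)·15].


aₙ = 22 + (44-1)×15 = 667
Sₙ = n(a₁+aₙ)/2 = 44×(22+667)/2
= 44×689/2 = 15158

S_44 = 15158


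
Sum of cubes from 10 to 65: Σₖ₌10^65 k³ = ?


Σₖ₌10^65 k³ = [65·66/2]² − [9·10/2]²
= 4601025 − 2025 = 4599000

Σk³ = 4599000


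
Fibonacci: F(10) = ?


Fibonacci sequence: 1, 1, 2, 3, 5, 8, 13, 21, 34, 55
F(10) = 55

F(10) = 55


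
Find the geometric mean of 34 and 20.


GM = √(34×20) = √680 = 26.0768

GM = 26.0768


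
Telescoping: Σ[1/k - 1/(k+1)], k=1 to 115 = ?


Telescoping: adjacent terms cancel.
= 1/1 - 1/116
= 1 - 1/116 = 115/116

Sum = 115/116


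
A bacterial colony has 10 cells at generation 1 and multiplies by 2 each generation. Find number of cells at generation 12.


aₙ = a₁·r^(n-1)
= 10×2^11
= 10×2048
= 20480

a_12 = 20480


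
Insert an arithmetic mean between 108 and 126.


AM = (108 + 126)/2 = 234/2 = 117

AM = 117


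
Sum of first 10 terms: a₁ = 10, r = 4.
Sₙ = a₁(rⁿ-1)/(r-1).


Sₙ = 10×(4^10 - 1)/(4 - 1)
= 10×(1048576 - 1)/3
= 10×1048575/3
= 3495250

S_10 = 3495250


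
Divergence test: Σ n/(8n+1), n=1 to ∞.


lim(n→∞) n/(8n+1) = 1/8 = 1/8  (divide numerator and denominator by n)
lim aₙ = 1/8 ≠ 0 → series DIVERGES

Diverges (lim aₙ = 1/8 ≠ 0)


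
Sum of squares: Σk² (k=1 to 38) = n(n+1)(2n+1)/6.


n = 38
n(n+1)(2n+1)/6 = 38×39×77/6
= 114114/6 = 19019

Σk² = 19019


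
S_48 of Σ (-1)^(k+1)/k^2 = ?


S = 1 - 1/4 + 1/9 - 1/16 + 1/25 - 1/36 + 1/49 - 1/64 ± ...
= 0.8223
(Full series converges to +π²/12 ≈ +0.8225)

S_48 = 0.8223


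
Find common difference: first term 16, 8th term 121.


d = (aₙ - a₁)/(n-1)
= (121 - 16)/(8-1)
= 105/7 = 15

d = 15


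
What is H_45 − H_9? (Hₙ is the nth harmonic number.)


Σₖ₌10^45 1/k = 1/10 + 1/11 + 1/12 + ... + 1/45
= 14750885361090924169/9419588158802421600
≈ 1.566

Sum = 14750885361090924169/9419588158802421600 ≈ 1.566


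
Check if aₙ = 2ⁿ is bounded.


aₙ = 2ⁿ → as n→∞, aₙ→∞ (since base 2 > 1)
No finite upper bound exists
The sequence is UNBOUNDED

Unbounded (aₙ → ∞ as n → ∞)


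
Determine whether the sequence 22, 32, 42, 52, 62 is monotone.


Differences: 10, 10, 10, 10
All differences > 0 → strictly INCREASING

Monotonically increasing


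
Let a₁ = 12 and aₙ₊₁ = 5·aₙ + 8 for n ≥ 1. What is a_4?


Computing step by step:
a_1 = 12
a_2 = 68
a_3 = 348
a_4 = 1748


a_4 = 1748


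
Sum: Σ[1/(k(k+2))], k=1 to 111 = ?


1/(k(k+2)) = (1/2)·(1/k - 1/(k+2)) (partial fractions)
Telescoping: Σ = (1/2)·(1 + 1/2 - 1/112 - 1/113) = 18759/25312

Sum = 18759/25312


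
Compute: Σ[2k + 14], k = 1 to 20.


Σ(2k+14) = 2·Σk + 14·n
= 2·210 + 14·20
= 420 + 280 = 700

Σ = 700


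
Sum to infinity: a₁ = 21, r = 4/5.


S∞ = a₁/(1-r) = 21/(1 - 4/5)
= 21/(1/5)
= 105

S∞ = 105


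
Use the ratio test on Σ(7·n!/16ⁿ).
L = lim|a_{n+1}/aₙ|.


aₙ = 7·n!/16^n
a_{n+1}/aₙ = (n+1)!/16^(n+1) × 16^n/n!  (constant 7 cancels)
= (n+1)/16
L = lim(n→∞) (n+1)/16 = ∞
L > 1 → series DIVERGES

Diverges (ratio test: L = ∞ > 1)


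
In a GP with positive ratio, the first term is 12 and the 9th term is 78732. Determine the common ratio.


r^(n-1) = aₙ/a₁
r^8 = 78732/12 = 6561
r = 6561^(1/8)
= ±3; taking r > 0 gives r = 3

r = 3


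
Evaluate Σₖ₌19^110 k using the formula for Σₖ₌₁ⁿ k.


Σₖ₌19^110 k = Σₖ₌₁^110 k − Σₖ₌₁^18 k
= 110·111/2 − 18·19/2
= 6105 − 171 = 5934

Σk = 5934


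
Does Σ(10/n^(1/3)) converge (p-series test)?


p-series test: Σ c/n^p converges if p > 1, diverges if p ≤ 1 (constant c > 0 doesn't affect convergence).
p = 1/3
1/3 ≤ 1 → DIVERGES

Diverges (p = 1/3 ≤ 1)


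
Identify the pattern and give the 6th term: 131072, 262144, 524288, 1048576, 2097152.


Pattern: powers of 2: 2ⁿ
Terms: 131072, 262144, 524288, 1048576, 2097152
Next term = 4194304

Next term = 4194304


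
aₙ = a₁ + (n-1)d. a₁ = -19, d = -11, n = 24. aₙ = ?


aₙ = a₁ + (n-1)d
= -19 + (24-1)×-11
= -19 - 253
= -272

a_24 = -272


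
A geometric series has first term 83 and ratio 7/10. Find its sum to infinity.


S∞ = a₁/(1-r) = 83/(1 - 7/10)
= 83/(3/10)
= 830/3

S∞ = 830/3


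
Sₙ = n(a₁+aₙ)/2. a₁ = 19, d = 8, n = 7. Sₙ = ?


aₙ = 19 + (7-1)×8 = 67
Sₙ = n(a₁+aₙ)/2 = 7×(19+67)/2
= 7×86/2 = 301

S_7 = 301


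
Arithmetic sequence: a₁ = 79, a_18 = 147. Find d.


d = (aₙ - a₁)/(n-1)
= (147 - 79)/(18-1)
= 68/17 = 4

d = 4


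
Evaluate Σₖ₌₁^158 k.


n(n+1)/2 = 158×159/2 = 25122/2 = 12561

Σk = 12561


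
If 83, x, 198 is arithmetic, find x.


AM = (83 + 198)/2 = 281/2 = 140.5

AM = 140.5


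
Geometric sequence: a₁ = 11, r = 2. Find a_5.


aₙ = a₁·r^(n-1)
= 11×2^4
= 11×16
= 176

a_5 = 176


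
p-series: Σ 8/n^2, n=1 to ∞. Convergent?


p-series test: Σ c/n^p converges if p > 1, diverges if p ≤ 1 (constant c > 0 doesn't affect convergence).
p = 2
2 > 1 → CONVERGES

Converges (p = 2 > 1)


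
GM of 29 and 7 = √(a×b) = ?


GM = √(29×7) = √203 = 14.2478

GM = 14.2478


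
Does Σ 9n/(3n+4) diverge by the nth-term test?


lim(n→∞) 9n/(3n+4) = 9/3 = 3  (divide numerator and denominator by n)
lim aₙ = 3 ≠ 0 → series DIVERGES

Diverges (lim aₙ = 3 ≠ 0)


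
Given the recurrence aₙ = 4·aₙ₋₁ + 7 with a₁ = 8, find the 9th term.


Computing step by step:
a_1 = 8
a_2 = 39
a_3 = 163
a_4 = 659
a_5 = 2643
a_6 = 10579
a_7 = 42323
a_8 = 169299
a_9 = 677203


a_9 = 677203


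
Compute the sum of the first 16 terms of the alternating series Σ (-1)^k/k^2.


S = -1 + 1/4 - 1/9 + 1/16 - 1/25 + 1/36 - 1/49 + 1/64 ± ...
= -0.8206
(Full series converges to -π²/12 ≈ -0.8225)

S_16 = -0.8206


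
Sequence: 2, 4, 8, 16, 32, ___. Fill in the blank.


Pattern: powers of 2: 2ⁿ
Terms: 2, 4, 8, 16, 32
Next term = 64

Next term = 64


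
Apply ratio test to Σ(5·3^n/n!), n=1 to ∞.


aₙ = 5·3^n/n!
a_{n+1}/aₙ = 3^(n+1)/(n+1)! × n!/3^n  (constant 5 cancels)
= 3/(n+1)
L = lim(n→∞) 3/(n+1) = 0
L < 1 → series CONVERGES

Converges (ratio test: L = 0 < 1)


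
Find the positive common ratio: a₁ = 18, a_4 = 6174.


r^(n-1) = aₙ/a₁
r^3 = 6174/18 = 343
r = 343^(1/3)
= 7

r = 7


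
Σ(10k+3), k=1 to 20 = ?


Σ(10k+3) = 10·Σk + 3·n
= 10·210 + 3·20
= 2100 + 60 = 2160

Σ = 2160


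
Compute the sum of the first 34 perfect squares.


n = 34
n(n+1)(2n+1)/6 = 34×35×69/6
= 82110/6 = 13685

Σk² = 13685


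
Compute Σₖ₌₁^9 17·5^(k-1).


Sₙ = 17×(5^9 - 1)/(5 - 1)
= 17×(1953125 - 1)/4
= 17×1953124/4
= 8300777

S_9 = 8300777


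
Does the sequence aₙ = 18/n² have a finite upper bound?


a₁ = 18, a₂ = 18/4, a₃ = 18/9, ...
0 < aₙ ≤ 18 for all n ≥ 1
The sequence IS bounded

Bounded (0 < aₙ ≤ 18)


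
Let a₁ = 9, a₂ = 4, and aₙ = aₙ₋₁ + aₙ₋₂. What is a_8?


Computing iteratively: 9, 4, 13, 17, 30, 47, 77, 124
a_8 = 124

a_8 = 124


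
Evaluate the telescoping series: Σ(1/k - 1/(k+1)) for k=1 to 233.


Telescoping: adjacent terms cancel.
= 1/1 - 1/234
= 1 - 1/234 = 233/234

Sum = 233/234


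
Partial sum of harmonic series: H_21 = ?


H_21 = 1/1 + 1/2 + 1/3 + ... + 1/21
= 18858053/5173168
≈ 3.6454

H_21 = 18858053/5173168 ≈ 3.6454


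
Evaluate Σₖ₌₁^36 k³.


n(n+1)/2 = 36×37/2 = 666
Σk³ = 666² = 443556

Σk³ = 443556


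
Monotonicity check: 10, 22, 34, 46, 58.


Differences: 12, 12, 12, 12
All differences > 0 → strictly INCREASING

Monotonically increasing


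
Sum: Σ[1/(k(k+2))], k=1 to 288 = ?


1/(k(k+2)) = (1/2)·(1/k - 1/(k+2)) (partial fractions)
Telescoping: Σ = (1/2)·(1 + 1/2 - 1/289 - 1/290) = 31284/41905

Sum = 31284/41905


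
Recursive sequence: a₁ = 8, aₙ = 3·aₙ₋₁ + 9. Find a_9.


Computing step by step:
a_1 = 8
a_2 = 33
a_3 = 108
a_4 = 333
a_5 = 1008
a_6 = 3033
a_7 = 9108
a_8 = 27333
a_9 = 82008


a_9 = 82008


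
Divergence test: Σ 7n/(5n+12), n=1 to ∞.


lim(n→∞) 7n/(5n+12) = 7/5 = 7/5  (divide numerator and denominator by n)
lim aₙ = 7/5 ≠ 0 → series DIVERGES

Diverges (lim aₙ = 7/5 ≠ 0)


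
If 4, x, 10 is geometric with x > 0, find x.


GM = √(4×10) = √40 = 6.3246

GM = 6.3246


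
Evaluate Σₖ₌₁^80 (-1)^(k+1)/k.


S = 1 - 1/2 + 1/3 - 1/4 + 1/5 - 1/6 + 1/7 - 1/8 ± ...
= 0.6869
(Full series converges to +ln(2) ≈ +0.6931)

S_80 = 0.6869


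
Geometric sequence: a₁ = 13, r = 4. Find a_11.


aₙ = a₁·r^(n-1)
= 13×4^10
= 13×1048576
= 13631488

a_11 = 13631488


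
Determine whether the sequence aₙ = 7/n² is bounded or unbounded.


a₁ = 7, a₂ = 7/4, a₃ = 7/9, ...
0 < aₙ ≤ 7 for all n ≥ 1
The sequence IS bounded

Bounded (0 < aₙ ≤ 7)


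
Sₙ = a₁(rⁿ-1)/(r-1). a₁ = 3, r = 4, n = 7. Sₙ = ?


Sₙ = 3×(4^7 - 1)/(4 - 1)
= 3×(16384 - 1)/3
= 3×16383/3
= 16383

S_7 = 16383


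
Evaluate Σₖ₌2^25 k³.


Σₖ₌2^25 k³ = [25·26/2]² − [1·2/2]²
= 105625 − 1 = 105624

Σk³ = 105624


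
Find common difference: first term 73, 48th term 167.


d = (aₙ - a₁)/(n-1)
= (167 - 73)/(48-1)
= 94/47 = 2

d = 2


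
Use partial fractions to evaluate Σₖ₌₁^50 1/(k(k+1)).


1/(k(k+1)) = 1/k - 1/(k+1) (partial fractions)
Telescoping: Σ = 1 - 1/51 = 50/51

Sum = 50/51


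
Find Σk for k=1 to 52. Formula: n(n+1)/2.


n(n+1)/2 = 52×53/2 = 2756/2 = 1378

Σk = 1378


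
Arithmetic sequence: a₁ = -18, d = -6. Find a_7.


aₙ = a₁ + (n-1)d
= -18 + (7-1)×-6
= -18 - 36
= -54

a_7 = -54


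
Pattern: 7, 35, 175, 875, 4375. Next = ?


Pattern: geometric (r=5)
Terms: 7, 35, 175, 875, 4375
Next term = 21875

Next term = 21875
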